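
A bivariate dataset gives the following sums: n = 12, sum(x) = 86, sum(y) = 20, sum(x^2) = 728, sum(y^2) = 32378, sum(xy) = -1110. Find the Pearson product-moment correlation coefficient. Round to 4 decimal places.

S_xy = nΣxy − ΣxΣy = 12·(-1110) − 86·20 = -13320 − 1720 = -15040
S_xx = nΣx² − (Σx)² = 12·728 − 86² = 8736 − 7396 = 1340
S_yy = nΣy² − (Σy)² = 12·32378 − 20² = 388536 − 400 = 388136
r = S_xy / √(S_xx·S_yy) = -15040 / √(1340·388136) = -15040 / √520102240 = -15040 / 22805.7502 = -0.6595

-0.6595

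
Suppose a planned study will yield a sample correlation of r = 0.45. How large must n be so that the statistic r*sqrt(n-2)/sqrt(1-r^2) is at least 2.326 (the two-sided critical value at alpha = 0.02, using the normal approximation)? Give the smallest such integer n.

24

Need r·√(n−2)/√(1−r²) ≥ 2.326
√(n−2) ≥ 2.326·√(1−0.2025) / 0.45 = 2.326·0.893029 / 0.45 = 4.6160
n−2 ≥ 21.3075  ⇒  n ≥ 23.3075
Smallest integer n = 24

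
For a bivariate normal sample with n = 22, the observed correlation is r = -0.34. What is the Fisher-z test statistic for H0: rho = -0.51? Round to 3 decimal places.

Fisher z: atanh(-0.34) = -0.354093, atanh(-0.51) = -0.562730
z = (z_r − z_0)·√(n−3) = (-0.354093 − (-0.562730))·√19 = 0.208637 · 4.358899 = 0.909

0.909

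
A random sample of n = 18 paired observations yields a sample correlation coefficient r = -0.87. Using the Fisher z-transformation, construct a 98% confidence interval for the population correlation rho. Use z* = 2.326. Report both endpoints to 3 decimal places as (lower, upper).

(-0.959, -0.625)

z_r = atanh(-0.87) = -1.333080;  SE = 1/√(n−3) = 1/√15 = 0.258199
z-limits: -1.333080 ± 2.326·0.258199 = -1.333080 ± 0.600571 = [-1.933651, -0.732509]
ρ-limits: (tanh -1.933651, tanh -0.732509) = (-0.959, -0.625)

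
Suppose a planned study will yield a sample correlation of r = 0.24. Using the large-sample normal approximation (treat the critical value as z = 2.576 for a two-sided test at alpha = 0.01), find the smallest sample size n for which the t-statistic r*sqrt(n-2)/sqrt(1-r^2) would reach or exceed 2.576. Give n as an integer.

111

r√(n−2)/√(1−r²) ≥ 2.576  ⇔  n−2 ≥ (2.576)²·(1−r²)/r²
(1−r²)/r² = (1−0.0576)/0.0576 = 16.3611
n ≥ 2 + 6.635776·16.3611 = 2 + 108.5686 = 110.5686
⌈110.5686⌉ = 111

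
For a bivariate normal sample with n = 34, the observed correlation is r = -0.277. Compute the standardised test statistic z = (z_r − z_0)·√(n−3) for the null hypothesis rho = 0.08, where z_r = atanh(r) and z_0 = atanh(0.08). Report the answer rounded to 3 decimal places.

Fisher z: atanh(-0.277) = -0.284430, atanh(0.08) = 0.080171
z = (z_r − z_0)·√(n−3) = (-0.284430 − 0.080171)·√31 = -0.364601 · 5.567764 = -2.030

-2.030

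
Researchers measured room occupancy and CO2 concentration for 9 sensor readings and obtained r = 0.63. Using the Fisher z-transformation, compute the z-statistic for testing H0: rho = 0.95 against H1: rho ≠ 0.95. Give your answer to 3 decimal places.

-2.671

Fisher z: atanh(0.63) = 0.741416, atanh(0.95) = 1.831781
z = (z_r − z_0)·√(n−3) = (0.741416 − 1.831781)·√6 = -1.090365 · 2.449490 = -2.671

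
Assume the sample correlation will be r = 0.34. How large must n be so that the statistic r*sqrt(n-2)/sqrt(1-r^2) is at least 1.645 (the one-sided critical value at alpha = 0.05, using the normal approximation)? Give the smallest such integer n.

23

Need r·√(n−2)/√(1−r²) ≥ 1.645
√(n−2) ≥ 1.645·√(1−0.1156) / 0.34 = 1.645·0.940425 / 0.34 = 4.5500
n−2 ≥ 20.7025  ⇒  n ≥ 22.7025
Smallest integer n = 23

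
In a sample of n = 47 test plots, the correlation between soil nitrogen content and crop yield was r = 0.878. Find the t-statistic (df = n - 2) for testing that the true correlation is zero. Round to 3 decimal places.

1 − r² = 1 − 0.770884 = 0.229116;  √(1−r²) = 0.478661
√(n−2) = √45 = 6.708204
t = r·√(n−2)/√(1−r²) = 0.878 · 6.708204 / 0.478661 = 12.305

12.305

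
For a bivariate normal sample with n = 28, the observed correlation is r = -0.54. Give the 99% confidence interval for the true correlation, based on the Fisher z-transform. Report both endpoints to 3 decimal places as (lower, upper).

(-0.807, -0.089)

Fisher z: z_r = atanh(r) = ½·ln((1+(-0.54))/(1−(-0.54))) = -0.604156
SE(z) = 1/√(n−3) = 1/√25 = 0.200000
99% ⇒ z* = 2.576; margin = 2.576·0.200000 = 0.515200
CI on z-scale: (-1.119356, -0.088956)
Back-transform: tanh(-1.119356) = -0.807345, tanh(-0.088956) = -0.088722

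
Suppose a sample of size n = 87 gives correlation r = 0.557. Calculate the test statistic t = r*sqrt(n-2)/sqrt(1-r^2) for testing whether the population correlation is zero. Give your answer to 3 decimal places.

6.183

1 − r² = 1 − 0.310249 = 0.689751;  √(1−r²) = 0.830512
√(n−2) = √85 = 9.219544
t = r·√(n−2)/√(1−r²) = 0.557 · 9.219544 / 0.830512 = 6.183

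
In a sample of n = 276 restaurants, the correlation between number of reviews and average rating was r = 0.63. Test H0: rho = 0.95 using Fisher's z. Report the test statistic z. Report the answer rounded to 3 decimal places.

z_r = atanh(0.63) = 0.741416,  z_0 = atanh(0.95) = 1.831781
SE = 1/√(n−3) = 1/√273 = 0.060523
z = (z_r − z_0)/SE = (0.741416 − 1.831781) / 0.060523 = -1.090365 / 0.060523 = -18.016

-18.016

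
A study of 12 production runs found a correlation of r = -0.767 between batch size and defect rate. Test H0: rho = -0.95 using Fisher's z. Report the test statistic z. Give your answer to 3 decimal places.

2.456

Fisher z: atanh(-0.767) = -1.013000, atanh(-0.95) = -1.831781
z = (z_r − z_0)·√(n−3) = (-1.013000 − (-1.831781))·√9 = 0.818781 · 3.000000 = 2.456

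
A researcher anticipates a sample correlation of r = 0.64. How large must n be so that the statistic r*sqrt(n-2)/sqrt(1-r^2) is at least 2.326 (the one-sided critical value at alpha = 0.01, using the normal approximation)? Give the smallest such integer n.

10

Need r·√(n−2)/√(1−r²) ≥ 2.326
√(n−2) ≥ 2.326·√(1−0.4096) / 0.64 = 2.326·0.768375 / 0.64 = 2.7926
n−2 ≥ 7.7986  ⇒  n ≥ 9.7986
Smallest integer n = 10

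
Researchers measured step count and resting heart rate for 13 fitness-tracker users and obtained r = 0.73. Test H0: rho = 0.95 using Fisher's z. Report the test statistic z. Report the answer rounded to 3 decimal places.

Fisher z: atanh(0.73) = 0.928727, atanh(0.95) = 1.831781
z = (z_r − z_0)·√(n−3) = (0.928727 − 1.831781)·√10 = -0.903054 · 3.162278 = -2.856

-2.856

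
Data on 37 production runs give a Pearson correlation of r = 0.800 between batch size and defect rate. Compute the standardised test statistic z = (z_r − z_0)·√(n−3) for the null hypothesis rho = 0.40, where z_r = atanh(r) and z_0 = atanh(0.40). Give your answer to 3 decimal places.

3.936

z_r = atanh(0.800) = 1.098612,  z_0 = atanh(0.40) = 0.423649
SE = 1/√(n−3) = 1/√34 = 0.171499
z = (z_r − z_0)/SE = (1.098612 − 0.423649) / 0.171499 = 0.674963 / 0.171499 = 3.936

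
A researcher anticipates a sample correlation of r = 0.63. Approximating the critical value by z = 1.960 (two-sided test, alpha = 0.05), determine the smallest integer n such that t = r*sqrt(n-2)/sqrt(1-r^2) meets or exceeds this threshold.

Need r·√(n−2)/√(1−r²) ≥ 1.960
√(n−2) ≥ 1.960·√(1−0.3969) / 0.63 = 1.960·0.776595 / 0.63 = 2.4161
n−2 ≥ 5.8375  ⇒  n ≥ 7.8375
Smallest integer n = 8

8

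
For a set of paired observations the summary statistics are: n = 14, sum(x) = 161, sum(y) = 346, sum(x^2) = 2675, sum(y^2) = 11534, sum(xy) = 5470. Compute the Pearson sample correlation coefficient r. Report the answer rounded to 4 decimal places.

S_xy = nΣxy − ΣxΣy = 14·5470 − 161·346 = 76580 − 55706 = 20874
S_xx = nΣx² − (Σx)² = 14·2675 − 161² = 37450 − 25921 = 11529
S_yy = nΣy² − (Σy)² = 14·11534 − 346² = 161476 − 119716 = 41760
r = S_xy / √(S_xx·S_yy) = 20874 / √(11529·41760) = 20874 / √481451040 = 20874 / 21941.9926 = 0.9513

0.9513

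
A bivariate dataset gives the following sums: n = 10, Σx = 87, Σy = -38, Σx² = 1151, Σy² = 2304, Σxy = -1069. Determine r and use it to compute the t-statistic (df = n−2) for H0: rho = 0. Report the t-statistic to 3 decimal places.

S_xy = nΣxy − ΣxΣy = 10·(-1069) − 87·(-38) = -10690 − (-3306) = -7384
S_xx = nΣx² − (Σx)² = 10·1151 − 87² = 11510 − 7569 = 3941
S_yy = nΣy² − (Σy)² = 10·2304 − (-38)² = 23040 − 1444 = 21596
r = S_xy / √(S_xx·S_yy) = -7384 / √(3941·21596) = -7384 / √85109836 = -7384 / 9225.4992 = -0.8004
t = r·√(n−2)/√(1−r²) = -0.8004·√8 / √(1−0.640640) = -2.263873 / 0.599466 = -3.776

-3.776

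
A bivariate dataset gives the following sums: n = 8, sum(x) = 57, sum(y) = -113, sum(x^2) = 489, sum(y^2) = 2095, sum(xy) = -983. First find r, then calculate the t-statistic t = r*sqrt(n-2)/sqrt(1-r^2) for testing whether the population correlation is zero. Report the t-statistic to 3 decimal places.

-4.423

Numerator: nΣxy − (Σx)(Σy) = 8·(-983) − (57)(-113) = -1423
Denominator: √[(nΣx²−(Σx)²)(nΣy²−(Σy)²)]
  nΣx²−(Σx)² = 8·489 − 3249 = 663;  nΣy²−(Σy)² = 8·2095 − 12769 = 3991
  √(663·3991) = √2646033 = 1626.6631
r = -1423 / 1626.6631 = -0.8748
t = r·√(n−2)/√(1−r²) = -0.8748·√6 / √(1−0.765275) = -2.142814 / 0.484484 = -4.423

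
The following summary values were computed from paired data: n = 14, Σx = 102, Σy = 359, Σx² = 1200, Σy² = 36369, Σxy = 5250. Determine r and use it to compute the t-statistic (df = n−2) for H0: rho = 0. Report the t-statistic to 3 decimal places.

3.902

S_xy = nΣxy − ΣxΣy = 14·5250 − 102·359 = 73500 − 36618 = 36882
S_xx = nΣx² − (Σx)² = 14·1200 − 102² = 16800 − 10404 = 6396
S_yy = nΣy² − (Σy)² = 14·36369 − 359² = 509166 − 128881 = 380285
r = S_xy / √(S_xx·S_yy) = 36882 / √(6396·380285) = 36882 / √2432302860 = 36882 / 49318.3826 = 0.7478
t = r·√(n−2)/√(1−r²) = 0.7478·√12 / √(1−0.559205) = 2.590455 / 0.663924 = 3.902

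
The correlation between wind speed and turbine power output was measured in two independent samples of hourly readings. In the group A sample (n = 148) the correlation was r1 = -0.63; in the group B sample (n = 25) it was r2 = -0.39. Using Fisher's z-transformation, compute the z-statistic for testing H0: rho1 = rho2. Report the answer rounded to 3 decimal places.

Fisher z-transforms: z1 = atanh(-0.63) = -0.741416, z2 = atanh(-0.39) = -0.411800; difference d = -0.329616
Var(d) = 1/145 + 1/22 = 0.0068966 + 0.0454545 = 0.0523511
z = d/√Var(d) = -0.329616 / √0.0523511 = -0.329616 / 0.228804 = -1.441

-1.441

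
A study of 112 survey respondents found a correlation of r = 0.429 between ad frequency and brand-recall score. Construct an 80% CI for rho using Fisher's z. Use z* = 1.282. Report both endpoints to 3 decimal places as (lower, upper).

Fisher z: z_r = atanh(r) = ½·ln((1+0.429)/(1−0.429)) = 0.458670
SE(z) = 1/√(n−3) = 1/√109 = 0.095783
80% ⇒ z* = 1.282; margin = 1.282·0.095783 = 0.122794
CI on z-scale: (0.335876, 0.581464)
Back-transform: tanh(0.335876) = 0.323791, tanh(0.581464) = 0.523729

(0.324, 0.524)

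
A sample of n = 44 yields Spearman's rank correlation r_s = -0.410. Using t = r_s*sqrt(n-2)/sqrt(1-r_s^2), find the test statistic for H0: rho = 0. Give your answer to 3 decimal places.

-2.913

1 − r_s² = 1 − 0.168100 = 0.831900;  √(1−r_s²) = 0.912086
√(n−2) = √42 = 6.480741
t = r_s·√(n−2)/√(1−r_s²) = -0.410 · 6.480741 / 0.912086 = -2.913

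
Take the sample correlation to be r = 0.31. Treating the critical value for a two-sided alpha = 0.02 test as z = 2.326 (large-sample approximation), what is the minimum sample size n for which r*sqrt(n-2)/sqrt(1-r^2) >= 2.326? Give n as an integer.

53

Need r·√(n−2)/√(1−r²) ≥ 2.326
√(n−2) ≥ 2.326·√(1−0.0961) / 0.31 = 2.326·0.950737 / 0.31 = 7.1336
n−2 ≥ 50.8882  ⇒  n ≥ 52.8882
Smallest integer n = 53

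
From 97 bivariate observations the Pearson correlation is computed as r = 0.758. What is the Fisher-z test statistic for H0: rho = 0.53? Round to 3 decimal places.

Fisher z: atanh(0.758) = 0.991497, atanh(0.53) = 0.590145
z = (z_r − z_0)·√(n−3) = (0.991497 − 0.590145)·√94 = 0.401352 · 9.695360 = 3.891

3.891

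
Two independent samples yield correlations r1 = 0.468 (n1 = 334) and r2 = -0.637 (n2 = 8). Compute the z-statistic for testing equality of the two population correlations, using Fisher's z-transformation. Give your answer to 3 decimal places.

2.798

z1 = atanh(0.468) = 0.507506,  z2 = atanh(-0.637) = -0.753109
SE = √(1/(n1−3) + 1/(n2−3)) = √(1/331 + 1/5) = √(0.0030211 + 0.2000000) = √0.2030211 = 0.450579
z = (z1 − z2)/SE = (0.507506 − (-0.753109)) / 0.450579 = 1.260615 / 0.450579 = 2.798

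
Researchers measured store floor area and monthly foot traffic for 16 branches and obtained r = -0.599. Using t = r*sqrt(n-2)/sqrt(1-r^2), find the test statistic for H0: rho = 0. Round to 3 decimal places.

t = r·√(n−2) / √(1−r²) with r = -0.599, n = 16
  = -0.599·√14 / √(1 − 0.358801)
  = -0.599·3.741657 / 0.800749
  = -2.241253 / 0.800749 = -2.799

-2.799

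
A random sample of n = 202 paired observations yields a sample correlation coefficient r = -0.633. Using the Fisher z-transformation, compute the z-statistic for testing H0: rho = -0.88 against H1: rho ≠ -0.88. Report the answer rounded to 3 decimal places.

8.878

Fisher z: atanh(-0.633) = -0.746406, atanh(-0.88) = -1.375768
z = (z_r − z_0)·√(n−3) = (-0.746406 − (-1.375768))·√199 = 0.629362 · 14.106736 = 8.878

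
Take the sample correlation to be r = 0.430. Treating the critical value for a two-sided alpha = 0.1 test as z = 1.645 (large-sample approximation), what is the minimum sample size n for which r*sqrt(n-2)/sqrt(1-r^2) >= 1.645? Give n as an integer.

Need r·√(n−2)/√(1−r²) ≥ 1.645
√(n−2) ≥ 1.645·√(1−0.184900) / 0.430 = 1.645·0.902829 / 0.430 = 3.4538
n−2 ≥ 11.9287  ⇒  n ≥ 13.9287
Smallest integer n = 14

14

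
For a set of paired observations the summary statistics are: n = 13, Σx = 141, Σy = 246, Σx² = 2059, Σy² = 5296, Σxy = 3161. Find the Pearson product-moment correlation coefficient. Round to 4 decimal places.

Numerator: nΣxy − (Σx)(Σy) = 13·3161 − (141)(246) = 6407
Denominator: √[(nΣx²−(Σx)²)(nΣy²−(Σy)²)]
  nΣx²−(Σx)² = 13·2059 − 19881 = 6886;  nΣy²−(Σy)² = 13·5296 − 60516 = 8332
  √(6886·8332) = √57374152 = 7574.5727
r = 6407 / 7574.5727 = 0.8459

0.8459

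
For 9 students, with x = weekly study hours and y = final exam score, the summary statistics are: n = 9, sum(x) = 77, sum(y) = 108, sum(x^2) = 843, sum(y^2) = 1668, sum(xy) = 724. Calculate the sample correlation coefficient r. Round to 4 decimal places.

S_xy = nΣxy − ΣxΣy = 9·724 − 77·108 = 6516 − 8316 = -1800
S_xx = nΣx² − (Σx)² = 9·843 − 77² = 7587 − 5929 = 1658
S_yy = nΣy² − (Σy)² = 9·1668 − 108² = 15012 − 11664 = 3348
r = S_xy / √(S_xx·S_yy) = -1800 / √(1658·3348) = -1800 / √5550984 = -1800 / 2356.0526 = -0.7640

-0.7640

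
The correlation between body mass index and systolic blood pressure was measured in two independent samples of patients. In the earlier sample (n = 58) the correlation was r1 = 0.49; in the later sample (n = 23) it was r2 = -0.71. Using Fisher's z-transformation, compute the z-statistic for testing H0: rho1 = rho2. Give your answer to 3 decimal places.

z1 = atanh(0.49) = 0.536060,  z2 = atanh(-0.71) = -0.887184
SE = √(1/(n1−3) + 1/(n2−3)) = √(1/55 + 1/20) = √(0.0181818 + 0.0500000) = √0.0681818 = 0.261116
z = (z1 − z2)/SE = (0.536060 − (-0.887184)) / 0.261116 = 1.423244 / 0.261116 = 5.451

5.451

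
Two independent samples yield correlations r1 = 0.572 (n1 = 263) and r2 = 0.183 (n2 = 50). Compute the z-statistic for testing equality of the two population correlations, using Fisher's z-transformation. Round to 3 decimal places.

z1 = atanh(0.572) = 0.650490,  z2 = atanh(0.183) = 0.185085
SE = √(1/(n1−3) + 1/(n2−3)) = √(1/260 + 1/47) = √(0.0038462 + 0.0212766) = √0.0251228 = 0.158502
z = (z1 − z2)/SE = (0.650490 − 0.185085) / 0.158502 = 0.465405 / 0.158502 = 2.936

2.936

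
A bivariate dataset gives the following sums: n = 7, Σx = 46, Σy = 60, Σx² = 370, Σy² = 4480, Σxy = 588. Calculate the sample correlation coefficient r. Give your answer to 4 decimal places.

0.3738

Numerator: nΣxy − (Σx)(Σy) = 7·588 − (46)(60) = 1356
Denominator: √[(nΣx²−(Σx)²)(nΣy²−(Σy)²)]
  nΣx²−(Σx)² = 7·370 − 2116 = 474;  nΣy²−(Σy)² = 7·4480 − 3600 = 27760
  √(474·27760) = √13158240 = 3627.4288
r = 1356 / 3627.4288 = 0.3738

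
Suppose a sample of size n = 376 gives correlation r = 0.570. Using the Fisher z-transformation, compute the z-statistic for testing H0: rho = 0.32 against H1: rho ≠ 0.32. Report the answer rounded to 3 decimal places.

6.101

Fisher z: atanh(0.570) = 0.647523, atanh(0.32) = 0.331647
z = (z_r − z_0)·√(n−3) = (0.647523 − 0.331647)·√373 = 0.315876 · 19.313208 = 6.101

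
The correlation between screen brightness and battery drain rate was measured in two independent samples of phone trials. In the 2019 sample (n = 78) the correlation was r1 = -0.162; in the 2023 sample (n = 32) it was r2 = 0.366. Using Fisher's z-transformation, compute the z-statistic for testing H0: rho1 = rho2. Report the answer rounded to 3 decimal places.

Fisher z-transforms: z1 = atanh(-0.162) = -0.163440, z2 = atanh(0.366) = 0.383797; difference d = -0.547237
Var(d) = 1/75 + 1/29 = 0.0133333 + 0.0344828 = 0.0478161
z = d/√Var(d) = -0.547237 / √0.0478161 = -0.547237 / 0.218669 = -2.503

-2.503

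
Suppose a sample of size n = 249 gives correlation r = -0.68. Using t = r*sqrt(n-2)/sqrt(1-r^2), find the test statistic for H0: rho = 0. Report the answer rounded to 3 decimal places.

-14.576

1 − r² = 1 − 0.4624 = 0.5376;  √(1−r²) = 0.733212
√(n−2) = √247 = 15.716234
t = r·√(n−2)/√(1−r²) = -0.68 · 15.716234 / 0.733212 = -14.576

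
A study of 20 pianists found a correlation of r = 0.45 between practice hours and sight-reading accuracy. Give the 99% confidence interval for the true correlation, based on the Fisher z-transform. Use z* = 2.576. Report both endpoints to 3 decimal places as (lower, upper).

(-0.139, 0.804)

Fisher z: z_r = atanh(r) = ½·ln((1+0.45)/(1−0.45)) = 0.484700
SE(z) = 1/√(n−3) = 1/√17 = 0.242536
99% ⇒ z* = 2.576; margin = 2.576·0.242536 = 0.624773
CI on z-scale: (-0.140073, 1.109473)
Back-transform: tanh(-0.140073) = -0.139164, tanh(1.109473) = 0.803876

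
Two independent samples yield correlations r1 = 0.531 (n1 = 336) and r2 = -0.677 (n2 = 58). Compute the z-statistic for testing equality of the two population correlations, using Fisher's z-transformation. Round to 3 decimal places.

9.722

Fisher z-transforms: z1 = atanh(0.531) = 0.591537, z2 = atanh(-0.677) = -0.823555; difference d = 1.415092
Var(d) = 1/333 + 1/55 = 0.0030030 + 0.0181818 = 0.0211848
z = d/√Var(d) = 1.415092 / √0.0211848 = 1.415092 / 0.145550 = 9.722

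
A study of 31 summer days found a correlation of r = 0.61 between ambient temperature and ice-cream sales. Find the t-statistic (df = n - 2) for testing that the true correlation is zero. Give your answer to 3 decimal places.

4.146

1 − r² = 1 − 0.3721 = 0.6279;  √(1−r²) = 0.792401
√(n−2) = √29 = 5.385165
t = r·√(n−2)/√(1−r²) = 0.61 · 5.385165 / 0.792401 = 4.146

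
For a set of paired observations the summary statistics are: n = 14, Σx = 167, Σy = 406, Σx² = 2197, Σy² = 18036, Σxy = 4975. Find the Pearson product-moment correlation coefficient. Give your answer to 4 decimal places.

0.1165

S_xy = nΣxy − ΣxΣy = 14·4975 − 167·406 = 69650 − 67802 = 1848
S_xx = nΣx² − (Σx)² = 14·2197 − 167² = 30758 − 27889 = 2869
S_yy = nΣy² − (Σy)² = 14·18036 − 406² = 252504 − 164836 = 87668
r = S_xy / √(S_xx·S_yy) = 1848 / √(2869·87668) = 1848 / √251519492 = 1848 / 15859.3661 = 0.1165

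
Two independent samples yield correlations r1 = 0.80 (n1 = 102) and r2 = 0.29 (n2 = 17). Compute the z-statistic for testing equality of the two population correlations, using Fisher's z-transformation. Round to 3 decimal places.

2.802

Fisher z-transforms: z1 = atanh(0.80) = 1.098612, z2 = atanh(0.29) = 0.298566; difference d = 0.800046
Var(d) = 1/99 + 1/14 = 0.0101010 + 0.0714286 = 0.0815296
z = d/√Var(d) = 0.800046 / √0.0815296 = 0.800046 / 0.285534 = 2.802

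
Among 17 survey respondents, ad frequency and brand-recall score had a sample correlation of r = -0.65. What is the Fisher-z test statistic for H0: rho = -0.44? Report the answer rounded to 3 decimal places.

-1.134

Fisher z: atanh(-0.65) = -0.775299, atanh(-0.44) = -0.472231
z = (z_r − z_0)·√(n−3) = (-0.775299 − (-0.472231))·√14 = -0.303068 · 3.741657 = -1.134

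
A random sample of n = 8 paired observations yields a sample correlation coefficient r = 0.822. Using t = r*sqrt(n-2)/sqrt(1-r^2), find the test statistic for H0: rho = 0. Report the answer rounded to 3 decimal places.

3.536

1 − r² = 1 − 0.675684 = 0.324316;  √(1−r²) = 0.569487
√(n−2) = √6 = 2.449490
t = r·√(n−2)/√(1−r²) = 0.822 · 2.449490 / 0.569487 = 3.536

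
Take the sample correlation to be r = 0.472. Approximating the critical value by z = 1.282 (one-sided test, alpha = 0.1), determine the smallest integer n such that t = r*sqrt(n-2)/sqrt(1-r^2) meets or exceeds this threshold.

Need r·√(n−2)/√(1−r²) ≥ 1.282
√(n−2) ≥ 1.282·√(1−0.222784) / 0.472 = 1.282·0.881599 / 0.472 = 2.3945
n−2 ≥ 5.7336  ⇒  n ≥ 7.7336
Smallest integer n = 8

8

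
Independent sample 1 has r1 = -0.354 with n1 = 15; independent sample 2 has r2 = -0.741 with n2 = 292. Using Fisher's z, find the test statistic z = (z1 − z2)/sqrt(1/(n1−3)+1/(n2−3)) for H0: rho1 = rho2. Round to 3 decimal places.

Fisher z-transforms: z1 = atanh(-0.354) = -0.370009, z2 = atanh(-0.741) = -0.952693; difference d = 0.582684
Var(d) = 1/12 + 1/289 = 0.0833333 + 0.0034602 = 0.0867935
z = d/√Var(d) = 0.582684 / √0.0867935 = 0.582684 / 0.294607 = 1.978

1.978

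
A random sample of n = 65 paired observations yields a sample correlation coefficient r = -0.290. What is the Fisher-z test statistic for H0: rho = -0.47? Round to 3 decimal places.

Fisher z: atanh(-0.290) = -0.298566, atanh(-0.47) = -0.510070
z = (z_r − z_0)·√(n−3) = (-0.298566 − (-0.510070))·√62 = 0.211504 · 7.874008 = 1.665

1.665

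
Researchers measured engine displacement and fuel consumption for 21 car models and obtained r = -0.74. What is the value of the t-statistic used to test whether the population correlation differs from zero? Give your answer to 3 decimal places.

-4.796

1 − r² = 1 − 0.5476 = 0.4524;  √(1−r²) = 0.672607
√(n−2) = √19 = 4.358899
t = r·√(n−2)/√(1−r²) = -0.74 · 4.358899 / 0.672607 = -4.796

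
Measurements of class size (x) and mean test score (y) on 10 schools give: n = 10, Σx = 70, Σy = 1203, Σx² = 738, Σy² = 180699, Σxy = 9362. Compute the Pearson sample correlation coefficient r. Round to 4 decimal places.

S_xy = nΣxy − ΣxΣy = 10·9362 − 70·1203 = 93620 − 84210 = 9410
S_xx = nΣx² − (Σx)² = 10·738 − 70² = 7380 − 4900 = 2480
S_yy = nΣy² − (Σy)² = 10·180699 − 1203² = 1806990 − 1447209 = 359781
r = S_xy / √(S_xx·S_yy) = 9410 / √(2480·359781) = 9410 / √892256880 = 9410 / 29870.6692 = 0.3150

0.3150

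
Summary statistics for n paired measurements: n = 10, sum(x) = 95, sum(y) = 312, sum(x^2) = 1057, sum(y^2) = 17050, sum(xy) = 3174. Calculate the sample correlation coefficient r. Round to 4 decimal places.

0.1975

Numerator: nΣxy − (Σx)(Σy) = 10·3174 − (95)(312) = 2100
Denominator: √[(nΣx²−(Σx)²)(nΣy²−(Σy)²)]
  nΣx²−(Σx)² = 10·1057 − 9025 = 1545;  nΣy²−(Σy)² = 10·17050 − 97344 = 73156
  √(1545·73156) = √113026020 = 10631.3696
r = 2100 / 10631.3696 = 0.1975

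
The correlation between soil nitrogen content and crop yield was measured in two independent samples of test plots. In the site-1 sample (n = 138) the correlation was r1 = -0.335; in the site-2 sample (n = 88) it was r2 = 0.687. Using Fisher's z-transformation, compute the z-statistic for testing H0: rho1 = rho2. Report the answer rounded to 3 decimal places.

Fisher z-transforms: z1 = atanh(-0.335) = -0.348450, z2 = atanh(0.687) = 0.842252; difference d = -1.190702
Var(d) = 1/135 + 1/85 = 0.0074074 + 0.0117647 = 0.0191721
z = d/√Var(d) = -1.190702 / √0.0191721 = -1.190702 / 0.138463 = -8.599

-8.599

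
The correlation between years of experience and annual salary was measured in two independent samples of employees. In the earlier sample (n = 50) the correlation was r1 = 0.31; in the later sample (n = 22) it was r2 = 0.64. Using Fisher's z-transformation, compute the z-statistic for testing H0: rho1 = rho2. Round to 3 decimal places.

-1.610

Fisher z-transforms: z1 = atanh(0.31) = 0.320545, z2 = atanh(0.64) = 0.758174; difference d = -0.437629
Var(d) = 1/47 + 1/19 = 0.0212766 + 0.0526316 = 0.0739082
z = d/√Var(d) = -0.437629 / √0.0739082 = -0.437629 / 0.271861 = -1.610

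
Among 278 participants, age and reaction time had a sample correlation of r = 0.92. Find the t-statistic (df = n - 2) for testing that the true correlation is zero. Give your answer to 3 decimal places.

38.998

t = r·√(n−2) / √(1−r²) with r = 0.92, n = 278
  = 0.92·√276 / √(1 − 0.8464)
  = 0.92·16.613248 / 0.391918
  = 15.284188 / 0.391918 = 38.998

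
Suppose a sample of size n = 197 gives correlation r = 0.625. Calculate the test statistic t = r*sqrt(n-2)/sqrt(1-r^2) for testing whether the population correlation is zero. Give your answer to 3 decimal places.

1 − r² = 1 − 0.390625 = 0.609375;  √(1−r²) = 0.780625
√(n−2) = √195 = 13.964240
t = r·√(n−2)/√(1−r²) = 0.625 · 13.964240 / 0.780625 = 11.180

11.180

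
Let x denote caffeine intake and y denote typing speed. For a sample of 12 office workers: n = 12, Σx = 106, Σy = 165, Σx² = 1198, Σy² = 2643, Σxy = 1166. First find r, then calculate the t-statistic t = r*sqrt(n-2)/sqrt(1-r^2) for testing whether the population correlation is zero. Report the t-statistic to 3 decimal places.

-8.098

S_xy = nΣxy − ΣxΣy = 12·1166 − 106·165 = 13992 − 17490 = -3498
S_xx = nΣx² − (Σx)² = 12·1198 − 106² = 14376 − 11236 = 3140
S_yy = nΣy² − (Σy)² = 12·2643 − 165² = 31716 − 27225 = 4491
r = S_xy / √(S_xx·S_yy) = -3498 / √(3140·4491) = -3498 / √14101740 = -3498 / 3755.2284 = -0.9315
t = r·√(n−2)/√(1−r²) = -0.9315·√10 / √(1−0.867692) = -2.945662 / 0.363742 = -8.098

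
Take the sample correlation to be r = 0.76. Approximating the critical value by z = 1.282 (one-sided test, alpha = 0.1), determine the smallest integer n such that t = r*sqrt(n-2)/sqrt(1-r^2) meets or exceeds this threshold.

4

r√(n−2)/√(1−r²) ≥ 1.282  ⇔  n−2 ≥ (1.282)²·(1−r²)/r²
(1−r²)/r² = (1−0.5776)/0.5776 = 0.7313
n ≥ 2 + 1.643524·0.7313 = 2 + 1.2019 = 3.2019
⌈3.2019⌉ = 4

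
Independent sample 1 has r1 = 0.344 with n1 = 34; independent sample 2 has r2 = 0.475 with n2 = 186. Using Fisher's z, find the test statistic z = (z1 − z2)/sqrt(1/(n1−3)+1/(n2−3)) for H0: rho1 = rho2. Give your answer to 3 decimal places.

-0.813

z1 = atanh(0.344) = 0.358622,  z2 = atanh(0.475) = 0.516508
SE = √(1/(n1−3) + 1/(n2−3)) = √(1/31 + 1/183) = √(0.0322581 + 0.0054645) = √0.0377226 = 0.194223
z = (z1 − z2)/SE = (0.358622 − 0.516508) / 0.194223 = -0.157886 / 0.194223 = -0.813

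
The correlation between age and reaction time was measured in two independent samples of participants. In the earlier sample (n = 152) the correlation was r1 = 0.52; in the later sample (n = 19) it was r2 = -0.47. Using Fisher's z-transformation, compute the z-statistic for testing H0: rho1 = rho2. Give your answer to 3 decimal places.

z1 = atanh(0.52) = 0.576340,  z2 = atanh(-0.47) = -0.510070
SE = √(1/(n1−3) + 1/(n2−3)) = √(1/149 + 1/16) = √(0.0067114 + 0.0625000) = √0.0692114 = 0.263081
z = (z1 − z2)/SE = (0.576340 − (-0.510070)) / 0.263081 = 1.086410 / 0.263081 = 4.130

4.130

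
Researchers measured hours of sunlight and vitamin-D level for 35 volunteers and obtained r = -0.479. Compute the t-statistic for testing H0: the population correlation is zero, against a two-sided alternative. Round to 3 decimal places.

1 − r² = 1 − 0.229441 = 0.770559;  √(1−r²) = 0.877815
√(n−2) = √33 = 5.744563
t = r·√(n−2)/√(1−r²) = -0.479 · 5.744563 / 0.877815 = -3.135

-3.135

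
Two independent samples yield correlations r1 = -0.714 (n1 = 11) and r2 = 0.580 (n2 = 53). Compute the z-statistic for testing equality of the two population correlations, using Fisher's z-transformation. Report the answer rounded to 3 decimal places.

Fisher z-transforms: z1 = atanh(-0.714) = -0.895297, z2 = atanh(0.580) = 0.662463; difference d = -1.557760
Var(d) = 1/8 + 1/50 = 0.1250000 + 0.0200000 = 0.1450000
z = d/√Var(d) = -1.557760 / √0.1450000 = -1.557760 / 0.380789 = -4.091

-4.091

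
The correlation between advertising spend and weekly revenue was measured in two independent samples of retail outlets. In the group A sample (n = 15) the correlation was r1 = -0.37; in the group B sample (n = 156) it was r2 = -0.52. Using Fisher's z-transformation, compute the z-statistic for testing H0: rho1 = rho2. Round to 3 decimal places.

z1 = atanh(-0.37) = -0.388423,  z2 = atanh(-0.52) = -0.576340
SE = √(1/(n1−3) + 1/(n2−3)) = √(1/12 + 1/153) = √(0.0833333 + 0.0065359) = √0.0898692 = 0.299782
z = (z1 − z2)/SE = (-0.388423 − (-0.576340)) / 0.299782 = 0.187917 / 0.299782 = 0.627

0.627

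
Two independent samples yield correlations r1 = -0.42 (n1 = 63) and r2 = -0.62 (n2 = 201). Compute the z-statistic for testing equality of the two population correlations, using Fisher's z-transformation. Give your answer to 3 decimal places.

Fisher z-transforms: z1 = atanh(-0.42) = -0.447692, z2 = atanh(-0.62) = -0.725005; difference d = 0.277313
Var(d) = 1/60 + 1/198 = 0.0166667 + 0.0050505 = 0.0217172
z = d/√Var(d) = 0.277313 / √0.0217172 = 0.277313 / 0.147368 = 1.882

1.882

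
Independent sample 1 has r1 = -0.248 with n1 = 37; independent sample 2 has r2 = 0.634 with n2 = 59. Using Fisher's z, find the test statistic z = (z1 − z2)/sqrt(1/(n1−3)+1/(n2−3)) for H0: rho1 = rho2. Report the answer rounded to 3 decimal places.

-4.606

Fisher z-transforms: z1 = atanh(-0.248) = -0.253281, z2 = atanh(0.634) = 0.748076; difference d = -1.001357
Var(d) = 1/34 + 1/56 = 0.0294118 + 0.0178571 = 0.0472689
z = d/√Var(d) = -1.001357 / √0.0472689 = -1.001357 / 0.217414 = -4.606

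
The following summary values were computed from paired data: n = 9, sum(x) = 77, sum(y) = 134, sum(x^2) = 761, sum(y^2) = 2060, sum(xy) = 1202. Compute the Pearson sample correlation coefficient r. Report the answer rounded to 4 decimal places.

0.6821

Numerator: nΣxy − (Σx)(Σy) = 9·1202 − (77)(134) = 500
Denominator: √[(nΣx²−(Σx)²)(nΣy²−(Σy)²)]
  nΣx²−(Σx)² = 9·761 − 5929 = 920;  nΣy²−(Σy)² = 9·2060 − 17956 = 584
  √(920·584) = √537280 = 732.9939
r = 500 / 732.9939 = 0.6821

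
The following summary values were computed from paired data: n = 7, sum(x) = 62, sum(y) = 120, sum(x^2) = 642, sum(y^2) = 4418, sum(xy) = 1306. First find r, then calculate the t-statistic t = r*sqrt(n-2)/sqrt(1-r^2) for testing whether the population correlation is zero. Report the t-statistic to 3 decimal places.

S_xy = nΣxy − ΣxΣy = 7·1306 − 62·120 = 9142 − 7440 = 1702
S_xx = nΣx² − (Σx)² = 7·642 − 62² = 4494 − 3844 = 650
S_yy = nΣy² − (Σy)² = 7·4418 − 120² = 30926 − 14400 = 16526
r = S_xy / √(S_xx·S_yy) = 1702 / √(650·16526) = 1702 / √10741900 = 1702 / 3277.4838 = 0.5193
t = r·√(n−2)/√(1−r²) = 0.5193·√5 / √(1−0.269672) = 1.161190 / 0.854592 = 1.359

1.359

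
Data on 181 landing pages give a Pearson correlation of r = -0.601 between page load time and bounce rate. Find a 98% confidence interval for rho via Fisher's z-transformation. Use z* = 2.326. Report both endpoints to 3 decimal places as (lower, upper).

z_r = atanh(-0.601) = -0.694711;  SE = 1/√(n−3) = 1/√178 = 0.074953
z-limits: -0.694711 ± 2.326·0.074953 = -0.694711 ± 0.174341 = [-0.869052, -0.520370]
ρ-limits: (tanh -0.869052, tanh -0.520370) = (-0.701, -0.478)

(-0.701, -0.478)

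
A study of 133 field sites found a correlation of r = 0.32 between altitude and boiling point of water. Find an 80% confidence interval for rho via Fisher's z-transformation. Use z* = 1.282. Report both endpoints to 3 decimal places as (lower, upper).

z_r = atanh(0.32) = 0.331647;  SE = 1/√(n−3) = 1/√130 = 0.087706
z-limits: 0.331647 ± 1.282·0.087706 = 0.331647 ± 0.112439 = [0.219208, 0.444086]
ρ-limits: (tanh 0.219208, tanh 0.444086) = (0.216, 0.417)

(0.216, 0.417)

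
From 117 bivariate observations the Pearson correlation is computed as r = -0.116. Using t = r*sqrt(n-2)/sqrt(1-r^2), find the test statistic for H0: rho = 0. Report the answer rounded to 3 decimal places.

-1.252

t = r·√(n−2) / √(1−r²) with r = -0.116, n = 117
  = -0.116·√115 / √(1 − 0.013456)
  = -0.116·10.723805 / 0.993249
  = -1.243961 / 0.993249 = -1.252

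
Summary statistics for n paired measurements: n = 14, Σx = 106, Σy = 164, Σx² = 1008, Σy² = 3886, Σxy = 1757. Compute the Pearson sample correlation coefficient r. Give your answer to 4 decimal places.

0.8111

S_xy = nΣxy − ΣxΣy = 14·1757 − 106·164 = 24598 − 17384 = 7214
S_xx = nΣx² − (Σx)² = 14·1008 − 106² = 14112 − 11236 = 2876
S_yy = nΣy² − (Σy)² = 14·3886 − 164² = 54404 − 26896 = 27508
r = S_xy / √(S_xx·S_yy) = 7214 / √(2876·27508) = 7214 / √79113008 = 7214 / 8894.5493 = 0.8111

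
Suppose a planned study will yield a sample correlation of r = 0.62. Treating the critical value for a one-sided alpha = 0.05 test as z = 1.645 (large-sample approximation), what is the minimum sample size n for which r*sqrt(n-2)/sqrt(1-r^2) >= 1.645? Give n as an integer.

7

Need r·√(n−2)/√(1−r²) ≥ 1.645
√(n−2) ≥ 1.645·√(1−0.3844) / 0.62 = 1.645·0.784602 / 0.62 = 2.0817
n−2 ≥ 4.3335  ⇒  n ≥ 6.3335
Smallest integer n = 7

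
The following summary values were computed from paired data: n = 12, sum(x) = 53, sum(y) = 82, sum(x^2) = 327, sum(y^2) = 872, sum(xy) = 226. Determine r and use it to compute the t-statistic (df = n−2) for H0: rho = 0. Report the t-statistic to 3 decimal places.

S_xy = nΣxy − ΣxΣy = 12·226 − 53·82 = 2712 − 4346 = -1634
S_xx = nΣx² − (Σx)² = 12·327 − 53² = 3924 − 2809 = 1115
S_yy = nΣy² − (Σy)² = 12·872 − 82² = 10464 − 6724 = 3740
r = S_xy / √(S_xx·S_yy) = -1634 / √(1115·3740) = -1634 / √4170100 = -1634 / 2042.0823 = -0.8002
t = r·√(n−2)/√(1−r²) = -0.8002·√10 / √(1−0.640320) = -2.530455 / 0.599733 = -4.219

-4.219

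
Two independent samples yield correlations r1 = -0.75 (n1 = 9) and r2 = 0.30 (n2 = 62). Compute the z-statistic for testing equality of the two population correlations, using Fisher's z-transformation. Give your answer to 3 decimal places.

Fisher z-transforms: z1 = atanh(-0.75) = -0.972955, z2 = atanh(0.30) = 0.309520; difference d = -1.282475
Var(d) = 1/6 + 1/59 = 0.1666667 + 0.0169492 = 0.1836159
z = d/√Var(d) = -1.282475 / √0.1836159 = -1.282475 / 0.428504 = -2.993

-2.993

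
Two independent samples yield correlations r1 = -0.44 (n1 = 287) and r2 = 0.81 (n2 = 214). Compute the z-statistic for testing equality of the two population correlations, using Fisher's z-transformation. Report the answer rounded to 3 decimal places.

-17.596

z1 = atanh(-0.44) = -0.472231,  z2 = atanh(0.81) = 1.127029
SE = √(1/(n1−3) + 1/(n2−3)) = √(1/284 + 1/211) = √(0.0035211 + 0.0047393) = √0.0082604 = 0.090887
z = (z1 − z2)/SE = (-0.472231 − 1.127029) / 0.090887 = -1.599260 / 0.090887 = -17.596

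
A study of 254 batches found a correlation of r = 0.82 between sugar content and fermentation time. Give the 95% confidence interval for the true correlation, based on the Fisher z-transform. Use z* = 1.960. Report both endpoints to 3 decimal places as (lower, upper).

Fisher z: z_r = atanh(r) = ½·ln((1+0.82)/(1−0.82)) = 1.156817
SE(z) = 1/√(n−3) = 1/√251 = 0.063119
95% ⇒ z* = 1.960; margin = 1.960·0.063119 = 0.123713
CI on z-scale: (1.033104, 1.280530)
Back-transform: tanh(1.033104) = 0.775150, tanh(1.280530) = 0.856626

(0.775, 0.857)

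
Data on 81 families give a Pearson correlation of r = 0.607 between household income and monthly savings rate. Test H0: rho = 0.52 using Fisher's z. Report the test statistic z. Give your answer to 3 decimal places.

Fisher z: atanh(0.607) = 0.704157, atanh(0.52) = 0.576340
z = (z_r − z_0)·√(n−3) = (0.704157 − 0.576340)·√78 = 0.127817 · 8.831761 = 1.129

1.129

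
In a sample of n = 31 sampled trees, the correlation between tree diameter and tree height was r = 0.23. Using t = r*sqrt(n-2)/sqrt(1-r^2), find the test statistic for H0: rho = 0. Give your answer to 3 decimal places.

1.273

1 − r² = 1 − 0.0529 = 0.9471;  √(1−r²) = 0.973191
√(n−2) = √29 = 5.385165
t = r·√(n−2)/√(1−r²) = 0.23 · 5.385165 / 0.973191 = 1.273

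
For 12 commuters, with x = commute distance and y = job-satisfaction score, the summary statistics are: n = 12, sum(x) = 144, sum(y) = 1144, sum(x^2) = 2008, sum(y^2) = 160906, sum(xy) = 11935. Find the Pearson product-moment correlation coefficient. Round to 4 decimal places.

Numerator: nΣxy − (Σx)(Σy) = 12·11935 − (144)(1144) = -21516
Denominator: √[(nΣx²−(Σx)²)(nΣy²−(Σy)²)]
  nΣx²−(Σx)² = 12·2008 − 20736 = 3360;  nΣy²−(Σy)² = 12·160906 − 1308736 = 622136
  √(3360·622136) = √2090376960 = 45720.6404
r = -21516 / 45720.6404 = -0.4706

-0.4706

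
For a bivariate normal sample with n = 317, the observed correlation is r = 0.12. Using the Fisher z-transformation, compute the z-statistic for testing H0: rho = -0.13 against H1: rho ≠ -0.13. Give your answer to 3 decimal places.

4.453

z_r = atanh(0.12) = 0.120581,  z_0 = atanh(-0.13) = -0.130740
SE = 1/√(n−3) = 1/√314 = 0.056433
z = (z_r − z_0)/SE = (0.120581 − (-0.130740)) / 0.056433 = 0.251321 / 0.056433 = 4.453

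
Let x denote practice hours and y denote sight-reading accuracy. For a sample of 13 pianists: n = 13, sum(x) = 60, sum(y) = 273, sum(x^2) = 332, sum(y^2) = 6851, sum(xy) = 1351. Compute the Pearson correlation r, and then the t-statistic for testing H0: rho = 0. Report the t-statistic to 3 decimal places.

S_xy = nΣxy − ΣxΣy = 13·1351 − 60·273 = 17563 − 16380 = 1183
S_xx = nΣx² − (Σx)² = 13·332 − 60² = 4316 − 3600 = 716
S_yy = nΣy² − (Σy)² = 13·6851 − 273² = 89063 − 74529 = 14534
r = S_xy / √(S_xx·S_yy) = 1183 / √(716·14534) = 1183 / √10406344 = 1183 / 3225.8865 = 0.3667
t = r·√(n−2)/√(1−r²) = 0.3667·√11 / √(1−0.134469) = 1.216206 / 0.930339 = 1.307

1.307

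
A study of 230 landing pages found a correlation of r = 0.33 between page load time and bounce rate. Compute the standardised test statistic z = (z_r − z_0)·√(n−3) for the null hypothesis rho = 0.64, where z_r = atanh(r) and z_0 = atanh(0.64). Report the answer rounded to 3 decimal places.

Fisher z: atanh(0.33) = 0.342828, atanh(0.64) = 0.758174
z = (z_r − z_0)·√(n−3) = (0.342828 − 0.758174)·√227 = -0.415346 · 15.066519 = -6.258

-6.258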